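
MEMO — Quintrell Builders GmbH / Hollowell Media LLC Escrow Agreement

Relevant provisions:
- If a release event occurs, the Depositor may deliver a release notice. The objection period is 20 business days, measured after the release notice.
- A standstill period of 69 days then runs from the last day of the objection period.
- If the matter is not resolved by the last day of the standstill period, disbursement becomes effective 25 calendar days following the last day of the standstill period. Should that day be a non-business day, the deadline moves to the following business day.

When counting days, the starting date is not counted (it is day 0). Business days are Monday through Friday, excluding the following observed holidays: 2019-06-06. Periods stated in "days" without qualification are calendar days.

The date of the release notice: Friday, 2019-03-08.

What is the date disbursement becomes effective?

2019-07-08

The last day of the objection period: counting 20 business days from Friday, 2019-03-08 (Mar 11, Mar 12, Mar 13, Mar 14, …, Apr 3, Apr 4, Apr 5, skipping weekends) reaches Friday, 2019-04-05.
Adding 69 calendar days to 2019-04-05 gives 2019-06-13, which is the last day of the standstill period.
The date disbursement becomes effective: 25 calendar days after 2019-06-13 is 2019-07-08. 2019-07-08 is a Monday and is not a listed holiday, so no roll-forward applies.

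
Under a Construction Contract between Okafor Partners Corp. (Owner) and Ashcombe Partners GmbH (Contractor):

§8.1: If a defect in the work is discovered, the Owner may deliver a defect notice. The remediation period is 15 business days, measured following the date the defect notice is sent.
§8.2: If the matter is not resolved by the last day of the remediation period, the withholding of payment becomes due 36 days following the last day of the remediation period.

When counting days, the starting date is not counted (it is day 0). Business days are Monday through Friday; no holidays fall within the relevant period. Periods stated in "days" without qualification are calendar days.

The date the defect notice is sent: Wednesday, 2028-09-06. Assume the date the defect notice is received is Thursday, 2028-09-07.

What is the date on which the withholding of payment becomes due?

From Wednesday, 2028-09-06, 15 business days (Sep 7, Sep 8, Sep 11, Sep 12, …, Sep 25, Sep 26, Sep 27, skipping weekends) brings us to Wednesday, 2028-09-27, which is the last day of the remediation period.
Adding 36 calendar days to 2028-09-27 gives 2028-11-02, which is the date on which the withholding of payment becomes due.

2028-11-02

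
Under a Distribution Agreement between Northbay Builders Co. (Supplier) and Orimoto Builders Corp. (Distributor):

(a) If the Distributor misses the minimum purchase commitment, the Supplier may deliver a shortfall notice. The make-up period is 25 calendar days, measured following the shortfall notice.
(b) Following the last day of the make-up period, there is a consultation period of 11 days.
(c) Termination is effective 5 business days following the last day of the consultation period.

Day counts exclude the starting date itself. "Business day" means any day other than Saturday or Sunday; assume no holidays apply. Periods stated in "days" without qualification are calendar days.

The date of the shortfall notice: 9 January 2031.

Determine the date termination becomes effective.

The last day of the make-up period: 9 January 2031 + 25 days = 3 February 2031.
The last day of the consultation period: 11 calendar days after 3 February 2031 is 14 February 2031.
From Friday, 14 February 2031, 5 business days (Feb 17, Feb 18, Feb 19, Feb 20, Feb 21, skipping weekends) brings us to Friday, 21 February 2031, which is the date termination becomes effective.

21 February 2031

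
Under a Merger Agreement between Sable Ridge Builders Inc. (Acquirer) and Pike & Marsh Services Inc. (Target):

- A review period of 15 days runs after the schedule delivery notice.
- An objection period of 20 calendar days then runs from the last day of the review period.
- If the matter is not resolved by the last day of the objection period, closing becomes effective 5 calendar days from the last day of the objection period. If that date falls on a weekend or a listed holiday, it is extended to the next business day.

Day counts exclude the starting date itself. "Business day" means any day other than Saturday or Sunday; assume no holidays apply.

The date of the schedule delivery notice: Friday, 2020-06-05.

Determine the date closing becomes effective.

The last day of the review period: 15 calendar days after 2020-06-05 is 2020-06-20.
The last day of the objection period: 2020-06-20 + 20 days = 2020-07-10.
The date closing becomes effective: 2020-07-10 + 5 days = 2020-07-15. 2020-07-15 is a Wednesday, so no roll-forward applies.

2020-07-15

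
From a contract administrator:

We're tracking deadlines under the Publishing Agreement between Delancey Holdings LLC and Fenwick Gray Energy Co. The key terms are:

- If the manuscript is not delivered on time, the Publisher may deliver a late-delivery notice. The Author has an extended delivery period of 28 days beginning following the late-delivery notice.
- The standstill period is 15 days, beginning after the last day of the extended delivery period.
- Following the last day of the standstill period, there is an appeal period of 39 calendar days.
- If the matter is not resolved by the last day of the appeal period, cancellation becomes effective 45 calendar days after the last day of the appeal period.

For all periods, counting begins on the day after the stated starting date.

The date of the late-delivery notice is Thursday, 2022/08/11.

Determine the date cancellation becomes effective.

2022/12/16

The last day of the extended delivery period: 2022/08/11 + 28 days = 2022/09/08.
Adding 15 calendar days to 2022/09/08 gives 2022/09/23, which is the last day of the standstill period.
The last day of the appeal period: 2022/09/23 + 39 days = 2022/11/01.
The date cancellation becomes effective: 45 calendar days after 2022/11/01 is 2022/12/16.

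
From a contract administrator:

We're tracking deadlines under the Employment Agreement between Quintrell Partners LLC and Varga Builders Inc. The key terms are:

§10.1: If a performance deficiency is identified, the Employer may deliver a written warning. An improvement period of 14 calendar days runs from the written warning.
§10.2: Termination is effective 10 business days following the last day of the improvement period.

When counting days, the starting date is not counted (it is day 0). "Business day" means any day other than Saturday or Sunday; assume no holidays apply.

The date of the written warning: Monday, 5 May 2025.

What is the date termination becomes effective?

2 June 2025

The last day of the improvement period: 14 calendar days after 5 May 2025 is 19 May 2025.
The date termination becomes effective: counting 10 business days from Monday, 19 May 2025 (May 20, May 21, May 22, May 23, May 26, May 27, May 28, May 29, May 30, Jun 2, skipping weekends) reaches Monday, 2 June 2025.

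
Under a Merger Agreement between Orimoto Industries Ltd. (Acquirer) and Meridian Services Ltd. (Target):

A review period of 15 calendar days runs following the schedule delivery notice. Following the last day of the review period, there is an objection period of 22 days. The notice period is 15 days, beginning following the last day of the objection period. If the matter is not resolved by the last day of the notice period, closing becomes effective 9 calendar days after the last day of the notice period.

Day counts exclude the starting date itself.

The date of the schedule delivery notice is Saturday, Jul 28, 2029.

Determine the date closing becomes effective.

Sep 27, 2029

The last day of the review period: Jul 28, 2029 + 15 days = Aug 12, 2029.
The last day of the objection period: 22 calendar days after Aug 12, 2029 is Sep 3, 2029.
Adding 15 calendar days to Sep 3, 2029 gives Sep 18, 2029, which is the last day of the notice period.
Adding 9 calendar days to Sep 18, 2029 gives Sep 27, 2029, which is the date closing becomes effective.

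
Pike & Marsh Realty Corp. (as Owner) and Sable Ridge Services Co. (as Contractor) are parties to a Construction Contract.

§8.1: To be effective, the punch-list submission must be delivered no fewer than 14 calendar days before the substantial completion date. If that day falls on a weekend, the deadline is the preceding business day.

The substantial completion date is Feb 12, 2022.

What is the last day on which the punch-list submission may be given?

Feb 12, 2022 minus 14 days is Jan 29, 2022. That is a Saturday, so the deadline moves back to Friday, Jan 28, 2022.

Jan 28, 2022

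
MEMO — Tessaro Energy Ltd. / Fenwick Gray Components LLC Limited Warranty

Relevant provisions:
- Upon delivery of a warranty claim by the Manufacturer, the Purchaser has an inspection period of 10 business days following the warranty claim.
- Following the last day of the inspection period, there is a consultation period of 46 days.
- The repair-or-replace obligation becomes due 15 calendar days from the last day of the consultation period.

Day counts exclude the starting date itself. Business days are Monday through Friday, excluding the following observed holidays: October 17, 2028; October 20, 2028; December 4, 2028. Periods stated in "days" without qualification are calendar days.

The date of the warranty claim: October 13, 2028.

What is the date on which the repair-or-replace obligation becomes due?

The last day of the inspection period: counting 10 business days from Friday, October 13, 2028 (Oct 16, Oct 18, Oct 19, Oct 23, Oct 24, Oct 25, Oct 26, Oct 27, Oct 30, Oct 31, skipping weekends and the listed holidays on Oct 17, Oct 20) reaches Tuesday, October 31, 2028.
The last day of the consultation period: October 31, 2028 + 46 days = December 16, 2028.
Adding 15 calendar days to December 16, 2028 gives December 31, 2028, which is the date on which the repair-or-replace obligation becomes due.

December 31, 2028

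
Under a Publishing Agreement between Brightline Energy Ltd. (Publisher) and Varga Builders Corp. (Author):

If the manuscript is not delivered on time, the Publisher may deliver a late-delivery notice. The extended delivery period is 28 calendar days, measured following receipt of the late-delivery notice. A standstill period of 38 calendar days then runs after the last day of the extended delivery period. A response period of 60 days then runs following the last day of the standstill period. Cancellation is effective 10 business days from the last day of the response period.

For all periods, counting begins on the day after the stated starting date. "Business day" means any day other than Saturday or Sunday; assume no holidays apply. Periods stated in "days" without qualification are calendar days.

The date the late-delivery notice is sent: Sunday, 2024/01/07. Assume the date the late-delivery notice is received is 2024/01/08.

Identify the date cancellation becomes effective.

2024/05/27

The last day of the extended delivery period: 2024/01/08 + 28 days = 2024/02/05.
Adding 38 calendar days to 2024/02/05 gives 2024/03/14, which is the last day of the standstill period.
Adding 60 calendar days to 2024/03/14 gives 2024/05/13, which is the last day of the response period.
From Monday, 2024/05/13, 10 business days (May 14, May 15, May 16, May 17, May 20, May 21, May 22, May 23, May 24, May 27, skipping weekends) brings us to Monday, 2024/05/27, which is the date cancellation becomes effective.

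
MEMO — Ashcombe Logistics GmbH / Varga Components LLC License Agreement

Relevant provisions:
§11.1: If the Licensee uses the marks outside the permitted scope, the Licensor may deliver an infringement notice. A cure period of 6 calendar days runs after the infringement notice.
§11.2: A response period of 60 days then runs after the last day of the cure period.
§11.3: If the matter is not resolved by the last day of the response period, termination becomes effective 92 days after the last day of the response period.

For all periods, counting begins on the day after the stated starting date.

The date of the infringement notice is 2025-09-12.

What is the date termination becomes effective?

Adding 6 calendar days to 2025-09-12 gives 2025-09-18, which is the last day of the cure period.
The last day of the response period: 2025-09-18 + 60 days = 2025-11-17.
The date termination becomes effective: 92 calendar days after 2025-11-17 is 2026-02-17.

2026-02-17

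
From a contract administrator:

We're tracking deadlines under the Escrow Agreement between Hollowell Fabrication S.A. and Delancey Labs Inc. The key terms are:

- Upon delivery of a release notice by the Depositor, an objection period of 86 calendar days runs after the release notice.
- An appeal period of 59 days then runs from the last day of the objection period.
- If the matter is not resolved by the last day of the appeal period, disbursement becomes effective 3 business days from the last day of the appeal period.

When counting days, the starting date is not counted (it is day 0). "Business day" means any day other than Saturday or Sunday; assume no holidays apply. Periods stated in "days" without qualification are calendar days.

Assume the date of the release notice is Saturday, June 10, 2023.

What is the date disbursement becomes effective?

The last day of the objection period: 86 calendar days after June 10, 2023 is September 4, 2023.
Adding 59 calendar days to September 4, 2023 gives November 2, 2023, which is the last day of the appeal period.
From Thursday, November 2, 2023, 3 business days (Nov 3, Nov 6, Nov 7, skipping weekends) brings us to Tuesday, November 7, 2023, which is the date disbursement becomes effective.

November 7, 2023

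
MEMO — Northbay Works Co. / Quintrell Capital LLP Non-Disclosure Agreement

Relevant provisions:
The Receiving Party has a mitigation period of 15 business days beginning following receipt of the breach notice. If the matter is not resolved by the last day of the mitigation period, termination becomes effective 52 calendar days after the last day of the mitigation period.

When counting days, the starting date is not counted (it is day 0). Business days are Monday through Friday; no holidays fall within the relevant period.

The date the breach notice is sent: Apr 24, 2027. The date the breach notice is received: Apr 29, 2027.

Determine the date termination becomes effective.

The last day of the mitigation period: counting 15 business days from Thursday, Apr 29, 2027 (Apr 30, May 3, May 4, May 5, …, May 18, May 19, May 20, skipping weekends) reaches Thursday, May 20, 2027.
The date termination becomes effective: May 20, 2027 + 52 days = Jul 11, 2027.

Jul 11, 2027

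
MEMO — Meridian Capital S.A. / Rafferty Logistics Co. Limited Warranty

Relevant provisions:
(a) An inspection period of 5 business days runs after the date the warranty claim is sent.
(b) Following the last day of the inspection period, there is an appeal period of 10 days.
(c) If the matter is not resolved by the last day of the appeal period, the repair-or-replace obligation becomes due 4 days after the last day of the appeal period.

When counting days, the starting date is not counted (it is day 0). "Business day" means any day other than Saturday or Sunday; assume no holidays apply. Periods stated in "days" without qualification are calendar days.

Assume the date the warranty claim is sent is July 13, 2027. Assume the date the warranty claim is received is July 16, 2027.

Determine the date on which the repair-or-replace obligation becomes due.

The last day of the inspection period: counting 5 business days from Tuesday, July 13, 2027 (Jul 14, Jul 15, Jul 16, Jul 19, Jul 20, skipping weekends) reaches Tuesday, July 20, 2027.
The last day of the appeal period: July 20, 2027 + 10 days = July 30, 2027.
The date on which the repair-or-replace obligation becomes due: July 30, 2027 + 4 days = August 3, 2027.

August 3, 2027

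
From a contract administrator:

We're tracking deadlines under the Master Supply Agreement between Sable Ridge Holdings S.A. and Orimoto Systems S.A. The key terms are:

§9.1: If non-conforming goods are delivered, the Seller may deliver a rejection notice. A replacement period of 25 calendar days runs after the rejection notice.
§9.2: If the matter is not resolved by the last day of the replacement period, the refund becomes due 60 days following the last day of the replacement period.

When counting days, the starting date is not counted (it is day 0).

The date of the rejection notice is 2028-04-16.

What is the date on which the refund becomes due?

The last day of the replacement period: 25 calendar days after 2028-04-16 is 2028-05-11.
Adding 60 calendar days to 2028-05-11 gives 2028-07-10, which is the date on which the refund becomes due.

2028-07-10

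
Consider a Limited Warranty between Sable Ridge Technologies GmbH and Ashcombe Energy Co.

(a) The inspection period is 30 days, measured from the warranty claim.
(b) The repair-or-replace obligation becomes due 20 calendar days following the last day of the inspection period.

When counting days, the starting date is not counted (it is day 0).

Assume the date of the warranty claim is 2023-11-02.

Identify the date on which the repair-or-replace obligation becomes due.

2023-12-22

The last day of the inspection period: 2023-11-02 + 30 days = 2023-12-02.
The date on which the repair-or-replace obligation becomes due: 2023-12-02 + 20 days = 2023-12-22.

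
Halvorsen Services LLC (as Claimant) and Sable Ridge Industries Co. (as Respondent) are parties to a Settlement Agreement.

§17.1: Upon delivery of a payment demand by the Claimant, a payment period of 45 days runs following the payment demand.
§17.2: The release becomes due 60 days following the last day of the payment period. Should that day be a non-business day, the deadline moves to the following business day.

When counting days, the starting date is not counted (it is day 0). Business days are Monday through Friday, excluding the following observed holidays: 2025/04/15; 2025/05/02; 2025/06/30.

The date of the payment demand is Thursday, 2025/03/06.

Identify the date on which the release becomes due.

2025/06/19

The last day of the payment period: 2025/03/06 + 45 days = 2025/04/20.
Adding 60 calendar days to 2025/04/20 gives 2025/06/19, which is the date on which the release becomes due. 2025/06/19 is a Thursday and is not a listed holiday, so no roll-forward applies.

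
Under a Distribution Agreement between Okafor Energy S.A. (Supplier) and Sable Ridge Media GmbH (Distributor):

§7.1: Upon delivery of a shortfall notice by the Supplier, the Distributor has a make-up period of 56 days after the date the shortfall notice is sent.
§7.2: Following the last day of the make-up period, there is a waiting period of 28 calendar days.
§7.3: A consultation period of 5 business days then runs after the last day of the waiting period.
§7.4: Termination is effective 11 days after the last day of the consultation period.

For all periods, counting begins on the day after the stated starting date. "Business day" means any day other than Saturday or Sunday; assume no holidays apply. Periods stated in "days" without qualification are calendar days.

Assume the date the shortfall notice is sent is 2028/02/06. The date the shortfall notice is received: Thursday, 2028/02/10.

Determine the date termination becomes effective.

Adding 56 calendar days to 2028/02/06 gives 2028/04/02, which is the last day of the make-up period.
Adding 28 calendar days to 2028/04/02 gives 2028/04/30, which is the last day of the waiting period.
The last day of the consultation period: 5 business days after Sunday, 2028/04/30, skipping weekends — May 1, May 2, May 3, May 4, May 5 — lands on Friday, 2028/05/05.
The date termination becomes effective: 11 calendar days after 2028/05/05 is 2028/05/16.

2028/05/16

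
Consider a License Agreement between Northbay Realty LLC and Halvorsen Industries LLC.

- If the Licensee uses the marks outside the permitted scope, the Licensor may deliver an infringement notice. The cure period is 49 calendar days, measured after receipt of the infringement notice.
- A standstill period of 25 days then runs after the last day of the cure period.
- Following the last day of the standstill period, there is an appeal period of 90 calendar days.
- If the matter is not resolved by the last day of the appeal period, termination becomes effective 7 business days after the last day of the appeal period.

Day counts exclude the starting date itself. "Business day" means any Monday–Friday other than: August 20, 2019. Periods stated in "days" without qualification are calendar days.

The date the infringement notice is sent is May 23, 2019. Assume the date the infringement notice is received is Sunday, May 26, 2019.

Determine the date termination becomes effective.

The last day of the cure period: May 26, 2019 + 49 days = July 14, 2019.
The last day of the standstill period: July 14, 2019 + 25 days = August 8, 2019.
The last day of the appeal period: August 8, 2019 + 90 days = November 6, 2019.
The date termination becomes effective: counting 7 business days from Wednesday, November 6, 2019 (Nov 7, Nov 8, Nov 11, Nov 12, Nov 13, Nov 14, Nov 15, skipping weekends) reaches Friday, November 15, 2019.

November 15, 2019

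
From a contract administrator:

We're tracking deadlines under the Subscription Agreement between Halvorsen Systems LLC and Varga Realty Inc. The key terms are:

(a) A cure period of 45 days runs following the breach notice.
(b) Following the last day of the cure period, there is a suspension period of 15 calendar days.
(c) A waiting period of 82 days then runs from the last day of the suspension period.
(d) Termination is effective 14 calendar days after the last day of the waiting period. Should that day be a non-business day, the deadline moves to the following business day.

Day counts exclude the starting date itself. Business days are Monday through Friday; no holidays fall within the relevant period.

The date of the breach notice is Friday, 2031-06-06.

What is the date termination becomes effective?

The last day of the cure period: 45 calendar days after 2031-06-06 is 2031-07-21.
The last day of the suspension period: 2031-07-21 + 15 days = 2031-08-05.
Adding 82 calendar days to 2031-08-05 gives 2031-10-26, which is the last day of the waiting period.
The date termination becomes effective: 14 calendar days after 2031-10-26 is 2031-11-09. That falls on a Sunday, so it rolls to the next business day, Monday, 2031-11-10.

2031-11-10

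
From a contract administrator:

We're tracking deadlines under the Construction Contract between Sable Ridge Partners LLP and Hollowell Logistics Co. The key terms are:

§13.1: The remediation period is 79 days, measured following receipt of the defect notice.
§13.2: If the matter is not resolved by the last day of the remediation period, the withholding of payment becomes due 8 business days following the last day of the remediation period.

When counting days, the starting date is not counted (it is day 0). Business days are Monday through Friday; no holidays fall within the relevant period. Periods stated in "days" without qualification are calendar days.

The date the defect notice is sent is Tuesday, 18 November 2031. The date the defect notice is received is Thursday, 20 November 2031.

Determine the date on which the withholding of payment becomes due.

Adding 79 calendar days to 20 November 2031 gives 7 February 2032, which is the last day of the remediation period.
From Saturday, 7 February 2032, 8 business days (Feb 9, Feb 10, Feb 11, Feb 12, Feb 13, Feb 16, Feb 17, Feb 18, skipping weekends) brings us to Wednesday, 18 February 2032, which is the date on which the withholding of payment becomes due.

18 February 2032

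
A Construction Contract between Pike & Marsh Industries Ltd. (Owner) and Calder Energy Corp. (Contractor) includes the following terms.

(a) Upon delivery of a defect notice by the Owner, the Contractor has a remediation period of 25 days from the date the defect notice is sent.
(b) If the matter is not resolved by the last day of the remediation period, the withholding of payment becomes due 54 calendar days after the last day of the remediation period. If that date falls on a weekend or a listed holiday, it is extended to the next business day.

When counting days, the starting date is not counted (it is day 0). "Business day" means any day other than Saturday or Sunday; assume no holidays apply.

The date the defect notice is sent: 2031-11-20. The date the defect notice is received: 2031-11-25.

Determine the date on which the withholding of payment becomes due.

Adding 25 calendar days to 2031-11-20 gives 2031-12-15, which is the last day of the remediation period.
The date on which the withholding of payment becomes due: 2031-12-15 + 54 days = 2032-02-07. That falls on a Saturday, so it rolls to the next business day, Monday, 2032-02-09.

2032-02-09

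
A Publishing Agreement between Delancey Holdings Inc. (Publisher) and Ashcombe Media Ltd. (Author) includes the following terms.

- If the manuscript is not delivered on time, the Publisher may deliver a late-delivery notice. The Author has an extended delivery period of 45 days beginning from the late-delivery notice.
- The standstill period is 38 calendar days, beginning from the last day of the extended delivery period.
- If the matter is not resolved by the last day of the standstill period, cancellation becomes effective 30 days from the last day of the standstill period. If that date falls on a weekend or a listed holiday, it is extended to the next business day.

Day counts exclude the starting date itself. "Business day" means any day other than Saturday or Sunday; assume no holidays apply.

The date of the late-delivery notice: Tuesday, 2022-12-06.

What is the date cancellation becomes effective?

The last day of the extended delivery period: 45 calendar days after 2022-12-06 is 2023-01-20.
The last day of the standstill period: 38 calendar days after 2023-01-20 is 2023-02-27.
The date cancellation becomes effective: 2023-02-27 + 30 days = 2023-03-29. 2023-03-29 is a Wednesday, so no roll-forward applies.

2023-03-29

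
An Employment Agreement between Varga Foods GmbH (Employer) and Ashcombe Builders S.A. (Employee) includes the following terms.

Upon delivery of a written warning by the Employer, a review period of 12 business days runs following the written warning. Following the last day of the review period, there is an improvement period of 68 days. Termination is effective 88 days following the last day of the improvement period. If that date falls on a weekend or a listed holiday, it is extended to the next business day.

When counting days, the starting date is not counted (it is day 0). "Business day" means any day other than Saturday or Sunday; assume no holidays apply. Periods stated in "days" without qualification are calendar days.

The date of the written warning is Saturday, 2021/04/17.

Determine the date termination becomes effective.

2021/10/07

From Saturday, 2021/04/17, 12 business days (Apr 19, Apr 20, Apr 21, Apr 22, …, Apr 30, May 3, May 4, skipping weekends) brings us to Tuesday, 2021/05/04, which is the last day of the review period.
Adding 68 calendar days to 2021/05/04 gives 2021/07/11, which is the last day of the improvement period.
The date termination becomes effective: 88 calendar days after 2021/07/11 is 2021/10/07. 2021/10/07 is a Thursday, so no roll-forward applies.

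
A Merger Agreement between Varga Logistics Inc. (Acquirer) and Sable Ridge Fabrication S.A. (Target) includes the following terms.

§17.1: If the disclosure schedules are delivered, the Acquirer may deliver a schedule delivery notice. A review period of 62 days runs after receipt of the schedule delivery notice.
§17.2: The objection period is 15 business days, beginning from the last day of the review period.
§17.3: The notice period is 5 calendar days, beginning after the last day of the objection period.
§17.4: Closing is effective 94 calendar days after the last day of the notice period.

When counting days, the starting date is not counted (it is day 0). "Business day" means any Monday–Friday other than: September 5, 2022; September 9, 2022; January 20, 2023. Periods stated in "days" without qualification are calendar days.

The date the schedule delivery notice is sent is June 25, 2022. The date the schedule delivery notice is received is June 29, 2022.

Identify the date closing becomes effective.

December 30, 2022

The last day of the review period: 62 calendar days after June 29, 2022 is August 30, 2022.
From Tuesday, August 30, 2022, 15 business days (Aug 31, Sep 1, Sep 2, Sep 6, …, Sep 20, Sep 21, Sep 22, skipping weekends and the listed holidays on Sep 5, Sep 9) brings us to Thursday, September 22, 2022, which is the last day of the objection period.
The last day of the notice period: 5 calendar days after September 22, 2022 is September 27, 2022.
Adding 94 calendar days to September 27, 2022 gives December 30, 2022, which is the date closing becomes effective.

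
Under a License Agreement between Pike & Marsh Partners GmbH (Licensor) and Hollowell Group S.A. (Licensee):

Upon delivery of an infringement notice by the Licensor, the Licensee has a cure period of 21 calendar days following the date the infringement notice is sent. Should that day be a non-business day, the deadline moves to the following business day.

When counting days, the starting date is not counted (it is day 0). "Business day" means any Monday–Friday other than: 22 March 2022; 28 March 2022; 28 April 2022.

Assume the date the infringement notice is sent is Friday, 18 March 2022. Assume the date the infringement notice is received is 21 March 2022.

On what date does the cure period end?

The last day of the cure period: 18 March 2022 + 21 days = 8 April 2022. 8 April 2022 is a Friday and is not a listed holiday, so no roll-forward applies.

8 April 2022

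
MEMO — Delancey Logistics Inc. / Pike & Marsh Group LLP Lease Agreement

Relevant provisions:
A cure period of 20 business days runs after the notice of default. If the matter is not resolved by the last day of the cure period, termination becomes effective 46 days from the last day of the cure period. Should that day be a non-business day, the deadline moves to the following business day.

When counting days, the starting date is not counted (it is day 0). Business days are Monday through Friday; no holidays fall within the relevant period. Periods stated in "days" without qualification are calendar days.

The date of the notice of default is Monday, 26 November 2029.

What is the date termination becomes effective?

The last day of the cure period: 20 business days after Monday, 26 November 2029, skipping weekends — Nov 27, Nov 28, Nov 29, Nov 30, …, Dec 20, Dec 21, Dec 24 — lands on Monday, 24 December 2029.
The date termination becomes effective: 24 December 2029 + 46 days = 8 February 2030. 8 February 2030 is a Friday, so no roll-forward applies.

8 February 2030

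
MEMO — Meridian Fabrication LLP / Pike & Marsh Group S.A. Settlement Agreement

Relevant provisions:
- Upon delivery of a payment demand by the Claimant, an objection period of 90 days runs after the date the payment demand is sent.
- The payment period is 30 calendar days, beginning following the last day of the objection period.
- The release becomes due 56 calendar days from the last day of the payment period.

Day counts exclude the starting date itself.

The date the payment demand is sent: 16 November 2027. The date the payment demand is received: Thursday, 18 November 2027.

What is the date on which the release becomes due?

The last day of the objection period: 16 November 2027 + 90 days = 14 February 2028.
Adding 30 calendar days to 14 February 2028 gives 15 March 2028, which is the last day of the payment period.
Adding 56 calendar days to 15 March 2028 gives 10 May 2028, which is the date on which the release becomes due.

10 May 2028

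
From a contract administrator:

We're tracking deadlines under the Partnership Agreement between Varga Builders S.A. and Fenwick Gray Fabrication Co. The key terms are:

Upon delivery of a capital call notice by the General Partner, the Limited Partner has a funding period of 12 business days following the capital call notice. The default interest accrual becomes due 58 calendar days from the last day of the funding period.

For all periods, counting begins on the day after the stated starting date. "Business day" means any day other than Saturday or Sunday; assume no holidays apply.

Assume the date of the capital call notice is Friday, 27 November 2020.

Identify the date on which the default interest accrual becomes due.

11 February 2021

From Friday, 27 November 2020, 12 business days (Nov 30, Dec 1, Dec 2, Dec 3, …, Dec 11, Dec 14, Dec 15, skipping weekends) brings us to Tuesday, 15 December 2020, which is the last day of the funding period.
Adding 58 calendar days to 15 December 2020 gives 11 February 2021, which is the date on which the default interest accrual becomes due.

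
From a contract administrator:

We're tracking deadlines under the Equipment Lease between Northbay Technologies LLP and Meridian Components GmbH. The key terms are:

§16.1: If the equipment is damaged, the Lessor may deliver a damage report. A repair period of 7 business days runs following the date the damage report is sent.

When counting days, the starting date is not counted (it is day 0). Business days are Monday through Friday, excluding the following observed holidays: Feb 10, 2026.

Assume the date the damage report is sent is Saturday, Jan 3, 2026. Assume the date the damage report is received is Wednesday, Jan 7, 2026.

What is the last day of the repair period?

From Saturday, Jan 3, 2026, 7 business days (Jan 5, Jan 6, Jan 7, Jan 8, Jan 9, Jan 12, Jan 13, skipping weekends) brings us to Tuesday, Jan 13, 2026, which is the last day of the repair period.

Jan 13, 2026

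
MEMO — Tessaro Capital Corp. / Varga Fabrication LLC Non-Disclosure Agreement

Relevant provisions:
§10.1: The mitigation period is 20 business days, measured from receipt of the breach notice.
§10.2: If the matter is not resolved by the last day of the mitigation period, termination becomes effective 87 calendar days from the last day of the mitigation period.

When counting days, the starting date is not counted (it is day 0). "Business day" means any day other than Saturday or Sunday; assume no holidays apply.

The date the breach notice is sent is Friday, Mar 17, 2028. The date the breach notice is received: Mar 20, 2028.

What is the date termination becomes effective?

Jul 13, 2028

The last day of the mitigation period: counting 20 business days from Monday, Mar 20, 2028 (Mar 21, Mar 22, Mar 23, Mar 24, …, Apr 13, Apr 14, Apr 17, skipping weekends) reaches Monday, Apr 17, 2028.
The date termination becomes effective: 87 calendar days after Apr 17, 2028 is Jul 13, 2028.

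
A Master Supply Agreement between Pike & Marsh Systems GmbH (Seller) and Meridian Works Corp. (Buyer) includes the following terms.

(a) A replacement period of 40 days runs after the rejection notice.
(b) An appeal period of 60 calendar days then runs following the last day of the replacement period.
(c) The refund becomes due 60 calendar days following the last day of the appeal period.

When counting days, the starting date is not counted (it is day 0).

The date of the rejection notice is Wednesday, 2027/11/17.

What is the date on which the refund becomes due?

2028/04/25

Adding 40 calendar days to 2027/11/17 gives 2027/12/27, which is the last day of the replacement period.
The last day of the appeal period: 60 calendar days after 2027/12/27 is 2028/02/25.
The date on which the refund becomes due: 60 calendar days after 2028/02/25 is 2028/04/25.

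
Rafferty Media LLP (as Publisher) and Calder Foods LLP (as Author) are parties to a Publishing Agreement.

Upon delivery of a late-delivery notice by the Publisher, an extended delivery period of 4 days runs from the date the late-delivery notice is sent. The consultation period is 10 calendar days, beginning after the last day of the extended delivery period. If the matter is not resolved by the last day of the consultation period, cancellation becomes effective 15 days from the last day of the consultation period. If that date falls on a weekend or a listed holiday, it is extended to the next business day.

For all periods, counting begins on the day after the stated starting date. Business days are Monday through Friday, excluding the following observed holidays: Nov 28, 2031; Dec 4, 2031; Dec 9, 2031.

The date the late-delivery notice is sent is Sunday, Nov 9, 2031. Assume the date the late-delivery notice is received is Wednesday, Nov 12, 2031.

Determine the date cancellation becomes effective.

Dec 8, 2031

Adding 4 calendar days to Nov 9, 2031 gives Nov 13, 2031, which is the last day of the extended delivery period.
Adding 10 calendar days to Nov 13, 2031 gives Nov 23, 2031, which is the last day of the consultation period.
The date cancellation becomes effective: 15 calendar days after Nov 23, 2031 is Dec 8, 2031. Dec 8, 2031 is a Monday and is not a listed holiday, so no roll-forward applies.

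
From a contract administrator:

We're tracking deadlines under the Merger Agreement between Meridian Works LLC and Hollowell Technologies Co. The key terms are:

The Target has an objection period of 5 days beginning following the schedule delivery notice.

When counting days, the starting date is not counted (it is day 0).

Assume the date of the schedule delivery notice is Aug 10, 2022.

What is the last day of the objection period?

The last day of the objection period: Aug 10, 2022 + 5 days = Aug 15, 2022.

Aug 15, 2022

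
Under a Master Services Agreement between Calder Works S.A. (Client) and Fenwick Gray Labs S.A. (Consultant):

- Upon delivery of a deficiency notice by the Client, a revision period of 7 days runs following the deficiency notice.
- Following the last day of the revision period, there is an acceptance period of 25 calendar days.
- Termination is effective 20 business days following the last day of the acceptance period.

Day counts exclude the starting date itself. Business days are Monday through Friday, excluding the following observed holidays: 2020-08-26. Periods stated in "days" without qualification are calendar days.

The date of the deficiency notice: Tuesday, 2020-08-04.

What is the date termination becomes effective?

The last day of the revision period: 2020-08-04 + 7 days = 2020-08-11.
Adding 25 calendar days to 2020-08-11 gives 2020-09-05, which is the last day of the acceptance period.
The date termination becomes effective: counting 20 business days from Saturday, 2020-09-05 (Sep 7, Sep 8, Sep 9, Sep 10, …, Sep 30, Oct 1, Oct 2, skipping weekends) reaches Friday, 2020-10-02.

2020-10-02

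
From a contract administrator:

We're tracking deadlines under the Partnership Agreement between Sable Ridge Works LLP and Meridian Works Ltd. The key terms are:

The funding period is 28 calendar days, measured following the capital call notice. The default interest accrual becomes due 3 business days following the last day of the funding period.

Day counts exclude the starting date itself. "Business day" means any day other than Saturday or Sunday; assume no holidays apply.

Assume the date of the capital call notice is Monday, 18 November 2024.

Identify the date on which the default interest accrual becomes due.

19 December 2024

The last day of the funding period: 18 November 2024 + 28 days = 16 December 2024.
From Monday, 16 December 2024, 3 business days (Dec 17, Dec 18, Dec 19, skipping weekends) brings us to Thursday, 19 December 2024, which is the date on which the default interest accrual becomes due.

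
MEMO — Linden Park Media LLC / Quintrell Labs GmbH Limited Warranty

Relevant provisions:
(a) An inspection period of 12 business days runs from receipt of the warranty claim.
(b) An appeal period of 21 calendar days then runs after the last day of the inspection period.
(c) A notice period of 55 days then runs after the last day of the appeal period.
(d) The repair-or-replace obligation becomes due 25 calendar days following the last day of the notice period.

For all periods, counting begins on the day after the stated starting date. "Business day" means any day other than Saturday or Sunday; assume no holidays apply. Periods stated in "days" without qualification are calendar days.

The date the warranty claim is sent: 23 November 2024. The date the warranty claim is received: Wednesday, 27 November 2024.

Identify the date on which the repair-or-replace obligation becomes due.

24 March 2025

The last day of the inspection period: counting 12 business days from Wednesday, 27 November 2024 (Nov 28, Nov 29, Dec 2, Dec 3, …, Dec 11, Dec 12, Dec 13, skipping weekends) reaches Friday, 13 December 2024.
Adding 21 calendar days to 13 December 2024 gives 3 January 2025, which is the last day of the appeal period.
The last day of the notice period: 3 January 2025 + 55 days = 27 February 2025.
The date on which the repair-or-replace obligation becomes due: 27 February 2025 + 25 days = 24 March 2025.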